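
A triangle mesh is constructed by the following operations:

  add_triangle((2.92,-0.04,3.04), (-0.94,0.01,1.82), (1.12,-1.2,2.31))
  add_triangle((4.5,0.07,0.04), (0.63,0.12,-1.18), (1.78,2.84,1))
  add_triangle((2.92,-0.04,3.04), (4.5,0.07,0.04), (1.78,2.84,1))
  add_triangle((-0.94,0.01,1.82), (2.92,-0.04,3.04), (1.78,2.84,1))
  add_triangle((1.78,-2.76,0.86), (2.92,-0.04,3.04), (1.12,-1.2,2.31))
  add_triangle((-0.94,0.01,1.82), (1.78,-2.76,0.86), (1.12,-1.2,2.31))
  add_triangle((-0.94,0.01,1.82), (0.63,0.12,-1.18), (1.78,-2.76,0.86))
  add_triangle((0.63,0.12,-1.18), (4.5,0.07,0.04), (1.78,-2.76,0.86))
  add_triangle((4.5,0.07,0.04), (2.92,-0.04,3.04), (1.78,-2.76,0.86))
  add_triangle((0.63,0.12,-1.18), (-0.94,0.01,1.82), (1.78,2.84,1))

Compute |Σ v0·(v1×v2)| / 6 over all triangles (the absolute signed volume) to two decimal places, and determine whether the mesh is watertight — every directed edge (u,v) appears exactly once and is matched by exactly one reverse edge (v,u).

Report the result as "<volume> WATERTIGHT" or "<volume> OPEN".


26.36 WATERTIGHT

Per-triangle v0·(v1×v2)/6:
  t1: +1.6119
  t2: +2.5820
  t3: +6.4204
  t4: +3.9001
  t5: +2.0956
  t6: +1.1217
  t7: -0.1026
  t8: +2.4090
  t9: +6.2476
  t10: +0.0704
Σ = +26.3562 → |volume| = 26.36

Directed edges: 30 total, each appears once with its reverse present → watertight.


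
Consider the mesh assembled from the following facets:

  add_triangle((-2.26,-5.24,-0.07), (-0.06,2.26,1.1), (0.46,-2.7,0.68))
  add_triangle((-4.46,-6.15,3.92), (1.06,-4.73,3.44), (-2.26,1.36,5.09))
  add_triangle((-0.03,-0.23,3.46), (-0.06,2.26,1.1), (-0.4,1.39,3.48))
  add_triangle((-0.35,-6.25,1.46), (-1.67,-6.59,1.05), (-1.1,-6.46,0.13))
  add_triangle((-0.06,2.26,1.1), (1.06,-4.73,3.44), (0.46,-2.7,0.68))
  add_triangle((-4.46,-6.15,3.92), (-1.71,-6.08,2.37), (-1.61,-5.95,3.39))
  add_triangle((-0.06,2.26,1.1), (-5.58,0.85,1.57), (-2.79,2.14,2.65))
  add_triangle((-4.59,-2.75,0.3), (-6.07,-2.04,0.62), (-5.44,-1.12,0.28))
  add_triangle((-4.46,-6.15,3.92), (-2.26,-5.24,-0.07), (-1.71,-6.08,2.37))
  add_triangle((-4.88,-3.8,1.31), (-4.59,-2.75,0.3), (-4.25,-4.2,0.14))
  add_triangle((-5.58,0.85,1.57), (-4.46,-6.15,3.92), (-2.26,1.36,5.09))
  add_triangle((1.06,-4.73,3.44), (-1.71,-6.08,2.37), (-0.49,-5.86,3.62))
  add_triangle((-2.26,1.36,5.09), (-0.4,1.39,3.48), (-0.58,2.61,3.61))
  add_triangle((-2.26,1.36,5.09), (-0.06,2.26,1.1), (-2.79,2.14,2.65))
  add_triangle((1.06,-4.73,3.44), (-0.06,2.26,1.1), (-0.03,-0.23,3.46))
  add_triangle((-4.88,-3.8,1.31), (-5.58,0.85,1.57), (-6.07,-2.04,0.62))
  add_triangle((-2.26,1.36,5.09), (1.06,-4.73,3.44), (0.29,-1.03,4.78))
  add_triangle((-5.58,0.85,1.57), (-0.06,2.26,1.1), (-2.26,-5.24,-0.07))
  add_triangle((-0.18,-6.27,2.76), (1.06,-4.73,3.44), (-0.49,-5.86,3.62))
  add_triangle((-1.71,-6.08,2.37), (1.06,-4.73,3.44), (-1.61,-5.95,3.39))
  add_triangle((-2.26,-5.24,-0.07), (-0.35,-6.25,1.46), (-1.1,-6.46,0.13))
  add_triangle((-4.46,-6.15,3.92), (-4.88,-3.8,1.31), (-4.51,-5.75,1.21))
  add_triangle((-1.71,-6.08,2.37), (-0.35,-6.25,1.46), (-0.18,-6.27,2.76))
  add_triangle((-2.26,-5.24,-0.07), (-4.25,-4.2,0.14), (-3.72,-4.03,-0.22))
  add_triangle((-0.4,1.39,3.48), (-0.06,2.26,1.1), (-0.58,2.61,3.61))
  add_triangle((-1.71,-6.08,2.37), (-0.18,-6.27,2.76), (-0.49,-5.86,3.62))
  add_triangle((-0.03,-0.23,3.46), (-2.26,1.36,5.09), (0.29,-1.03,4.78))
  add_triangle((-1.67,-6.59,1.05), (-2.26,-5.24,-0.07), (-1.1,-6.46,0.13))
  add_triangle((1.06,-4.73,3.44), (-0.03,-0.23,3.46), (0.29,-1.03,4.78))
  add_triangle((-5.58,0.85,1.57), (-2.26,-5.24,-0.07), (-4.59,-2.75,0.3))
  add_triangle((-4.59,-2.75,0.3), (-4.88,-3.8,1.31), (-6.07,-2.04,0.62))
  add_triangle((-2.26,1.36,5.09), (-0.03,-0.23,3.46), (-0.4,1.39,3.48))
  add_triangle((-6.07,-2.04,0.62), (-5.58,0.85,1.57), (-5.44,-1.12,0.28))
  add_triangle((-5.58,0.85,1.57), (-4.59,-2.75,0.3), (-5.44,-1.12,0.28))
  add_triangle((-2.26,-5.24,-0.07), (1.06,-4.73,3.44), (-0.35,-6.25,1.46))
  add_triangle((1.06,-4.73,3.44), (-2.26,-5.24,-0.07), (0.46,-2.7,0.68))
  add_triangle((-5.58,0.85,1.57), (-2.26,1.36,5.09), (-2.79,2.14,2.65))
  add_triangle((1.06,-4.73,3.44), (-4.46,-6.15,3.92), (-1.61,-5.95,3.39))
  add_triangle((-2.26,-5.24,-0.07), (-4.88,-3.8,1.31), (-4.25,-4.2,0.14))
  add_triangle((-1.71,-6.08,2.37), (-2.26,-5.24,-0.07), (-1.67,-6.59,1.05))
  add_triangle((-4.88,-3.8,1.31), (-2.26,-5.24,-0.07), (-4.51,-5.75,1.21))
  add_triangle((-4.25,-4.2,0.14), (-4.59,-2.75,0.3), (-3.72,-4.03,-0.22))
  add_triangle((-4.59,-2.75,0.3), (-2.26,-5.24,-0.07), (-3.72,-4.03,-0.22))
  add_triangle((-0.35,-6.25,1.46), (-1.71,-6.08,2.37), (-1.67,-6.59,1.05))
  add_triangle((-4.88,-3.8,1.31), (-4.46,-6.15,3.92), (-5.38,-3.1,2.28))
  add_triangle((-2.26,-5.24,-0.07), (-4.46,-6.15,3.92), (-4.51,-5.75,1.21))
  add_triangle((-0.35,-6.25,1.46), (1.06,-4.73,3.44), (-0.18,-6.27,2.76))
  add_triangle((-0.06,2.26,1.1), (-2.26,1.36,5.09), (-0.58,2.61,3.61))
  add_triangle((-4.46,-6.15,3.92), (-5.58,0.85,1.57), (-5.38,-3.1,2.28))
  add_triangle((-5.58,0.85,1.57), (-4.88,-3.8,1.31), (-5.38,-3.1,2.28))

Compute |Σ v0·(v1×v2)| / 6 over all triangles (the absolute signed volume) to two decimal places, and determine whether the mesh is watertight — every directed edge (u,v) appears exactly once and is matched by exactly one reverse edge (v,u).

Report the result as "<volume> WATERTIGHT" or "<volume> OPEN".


Per-triangle v0·(v1×v2)/6:
  t1: -2.1649
  t2: +28.8308
  t3: +0.4504
  t4: +1.4925
  t5: +0.1380
  t6: +3.0601
  t7: +2.1765
  t8: +0.4577
  t9: +7.0581
  t10: +1.3461
  t11: +30.8072
  t12: -1.3622
  t13: +1.1992
  t14: +3.2114
  t15: +1.3353
  t16: +4.4228
  t17: +6.4967
  t18: -4.1474
  t19: +1.7568
  t20: +2.4908
  t21: -1.8299
  t22: +4.9578
  t23: +2.0172
  t24: +0.6933
  t25: +0.2193
  t26: +1.7725
  t27: +0.5855
  t28: +1.4544
  t29: -0.4127
  t30: -2.8847
  t31: +1.3602
  t32: +1.7096
  t33: +1.4766
  t34: -2.2149
  t35: -2.9975
  t36: +3.0314
  t37: +5.3424
  t38: +3.0312
  t39: +2.3429
  t40: +1.6028
  t41: +1.2299
  t42: +0.3961
  t43: -1.0768
  t44: +1.9852
  t45: +4.2321
  t46: +5.0641
  t47: +1.3714
  t48: +1.1080
  t49: +4.8480
  t50: +3.4676
Σ = +132.9387 → |volume| = 132.94

Directed edges: 150 total, each appears once with its reverse present → watertight.

132.94 WATERTIGHT


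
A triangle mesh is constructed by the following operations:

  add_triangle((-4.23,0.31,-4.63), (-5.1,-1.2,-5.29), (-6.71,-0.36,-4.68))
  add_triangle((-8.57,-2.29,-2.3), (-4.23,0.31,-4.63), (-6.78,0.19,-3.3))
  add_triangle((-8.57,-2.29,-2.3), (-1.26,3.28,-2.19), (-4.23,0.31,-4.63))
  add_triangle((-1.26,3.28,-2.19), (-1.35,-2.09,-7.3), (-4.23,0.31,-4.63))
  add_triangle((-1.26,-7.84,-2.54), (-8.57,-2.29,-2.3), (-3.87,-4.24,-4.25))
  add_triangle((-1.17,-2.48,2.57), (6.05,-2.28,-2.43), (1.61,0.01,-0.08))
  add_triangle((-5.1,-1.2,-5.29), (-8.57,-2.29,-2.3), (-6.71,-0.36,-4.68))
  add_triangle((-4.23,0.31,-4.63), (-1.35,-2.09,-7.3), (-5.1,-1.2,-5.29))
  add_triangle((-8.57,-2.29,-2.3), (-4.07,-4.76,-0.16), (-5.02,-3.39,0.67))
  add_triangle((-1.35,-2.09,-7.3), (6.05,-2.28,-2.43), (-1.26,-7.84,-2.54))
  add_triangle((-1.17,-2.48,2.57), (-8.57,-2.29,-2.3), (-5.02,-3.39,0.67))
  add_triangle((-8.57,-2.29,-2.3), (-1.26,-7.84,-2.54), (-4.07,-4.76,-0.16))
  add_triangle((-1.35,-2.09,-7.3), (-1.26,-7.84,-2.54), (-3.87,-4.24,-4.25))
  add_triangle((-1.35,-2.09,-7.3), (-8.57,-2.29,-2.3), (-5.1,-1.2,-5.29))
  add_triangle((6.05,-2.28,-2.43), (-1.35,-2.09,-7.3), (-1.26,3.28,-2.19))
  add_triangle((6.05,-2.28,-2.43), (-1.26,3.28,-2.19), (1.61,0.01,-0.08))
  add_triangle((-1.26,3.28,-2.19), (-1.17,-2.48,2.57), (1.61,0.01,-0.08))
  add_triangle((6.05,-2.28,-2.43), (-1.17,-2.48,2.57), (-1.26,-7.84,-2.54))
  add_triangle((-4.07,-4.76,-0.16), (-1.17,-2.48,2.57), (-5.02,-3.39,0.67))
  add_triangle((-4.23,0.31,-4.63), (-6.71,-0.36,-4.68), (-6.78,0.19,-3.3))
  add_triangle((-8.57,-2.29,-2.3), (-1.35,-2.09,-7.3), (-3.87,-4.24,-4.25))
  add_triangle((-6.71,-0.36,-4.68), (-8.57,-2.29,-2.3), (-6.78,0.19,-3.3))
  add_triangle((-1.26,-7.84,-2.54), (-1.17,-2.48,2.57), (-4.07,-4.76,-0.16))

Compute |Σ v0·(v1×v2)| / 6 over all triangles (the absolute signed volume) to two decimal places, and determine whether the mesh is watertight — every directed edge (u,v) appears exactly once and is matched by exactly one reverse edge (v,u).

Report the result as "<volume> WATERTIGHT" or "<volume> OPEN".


Per-triangle v0·(v1×v2)/6:
  t1: +2.7808
  t2: -6.9463
  t3: +14.2437
  t4: +14.3359
  t5: +24.3346
  t6: +2.9750
  t7: +7.3566
  t8: +6.9109
  t9: +7.8535
  t10: +57.7683
  t11: +2.1940
  t12: +21.5414
  t13: +23.7822
  t14: +11.2984
  t15: +29.2469
  t16: +3.2795
  t17: +0.7214
  t18: +26.5788
  t19: +5.0567
  t20: +1.8982
  t21: +23.8363
  t22: +5.2018
  t23: +13.1752
Σ = +299.4236 → |volume| = 299.42

Directed edges: 69 total; 3 unmatched, e.g. (-8.57,-2.29,-2.3)→(-1.26,3.28,-2.19) → open.

299.42 OPEN


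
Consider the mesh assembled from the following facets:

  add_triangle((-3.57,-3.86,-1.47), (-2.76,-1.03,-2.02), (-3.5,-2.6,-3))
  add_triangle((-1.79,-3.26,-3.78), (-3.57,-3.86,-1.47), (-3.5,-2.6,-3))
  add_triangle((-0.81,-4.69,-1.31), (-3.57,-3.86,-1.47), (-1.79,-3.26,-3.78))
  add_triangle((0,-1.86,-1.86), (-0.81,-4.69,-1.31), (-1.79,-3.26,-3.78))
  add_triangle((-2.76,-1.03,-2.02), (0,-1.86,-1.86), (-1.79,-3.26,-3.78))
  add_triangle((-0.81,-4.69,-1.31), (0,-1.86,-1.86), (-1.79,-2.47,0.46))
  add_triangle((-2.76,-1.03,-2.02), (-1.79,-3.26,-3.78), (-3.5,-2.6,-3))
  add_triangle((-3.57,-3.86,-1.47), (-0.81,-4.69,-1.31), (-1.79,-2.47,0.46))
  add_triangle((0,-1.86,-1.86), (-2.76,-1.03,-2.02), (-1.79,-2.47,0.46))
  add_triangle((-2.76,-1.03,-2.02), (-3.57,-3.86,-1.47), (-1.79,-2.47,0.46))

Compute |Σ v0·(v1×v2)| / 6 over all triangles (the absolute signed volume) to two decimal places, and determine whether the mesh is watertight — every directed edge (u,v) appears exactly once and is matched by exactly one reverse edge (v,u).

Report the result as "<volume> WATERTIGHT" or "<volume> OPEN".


13.70 WATERTIGHT

Per-triangle v0·(v1×v2)/6:
  t1: +1.1899
  t2: +3.3728
  t3: +6.1362
  t4: +2.0061
  t5: +0.1044
  t6: -1.1398
  t7: +0.9473
  t8: +3.0273
  t9: -3.0563
  t10: +1.1108
Σ = +13.6988 → |volume| = 13.70

Directed edges: 30 total, each appears once with its reverse present → watertight.


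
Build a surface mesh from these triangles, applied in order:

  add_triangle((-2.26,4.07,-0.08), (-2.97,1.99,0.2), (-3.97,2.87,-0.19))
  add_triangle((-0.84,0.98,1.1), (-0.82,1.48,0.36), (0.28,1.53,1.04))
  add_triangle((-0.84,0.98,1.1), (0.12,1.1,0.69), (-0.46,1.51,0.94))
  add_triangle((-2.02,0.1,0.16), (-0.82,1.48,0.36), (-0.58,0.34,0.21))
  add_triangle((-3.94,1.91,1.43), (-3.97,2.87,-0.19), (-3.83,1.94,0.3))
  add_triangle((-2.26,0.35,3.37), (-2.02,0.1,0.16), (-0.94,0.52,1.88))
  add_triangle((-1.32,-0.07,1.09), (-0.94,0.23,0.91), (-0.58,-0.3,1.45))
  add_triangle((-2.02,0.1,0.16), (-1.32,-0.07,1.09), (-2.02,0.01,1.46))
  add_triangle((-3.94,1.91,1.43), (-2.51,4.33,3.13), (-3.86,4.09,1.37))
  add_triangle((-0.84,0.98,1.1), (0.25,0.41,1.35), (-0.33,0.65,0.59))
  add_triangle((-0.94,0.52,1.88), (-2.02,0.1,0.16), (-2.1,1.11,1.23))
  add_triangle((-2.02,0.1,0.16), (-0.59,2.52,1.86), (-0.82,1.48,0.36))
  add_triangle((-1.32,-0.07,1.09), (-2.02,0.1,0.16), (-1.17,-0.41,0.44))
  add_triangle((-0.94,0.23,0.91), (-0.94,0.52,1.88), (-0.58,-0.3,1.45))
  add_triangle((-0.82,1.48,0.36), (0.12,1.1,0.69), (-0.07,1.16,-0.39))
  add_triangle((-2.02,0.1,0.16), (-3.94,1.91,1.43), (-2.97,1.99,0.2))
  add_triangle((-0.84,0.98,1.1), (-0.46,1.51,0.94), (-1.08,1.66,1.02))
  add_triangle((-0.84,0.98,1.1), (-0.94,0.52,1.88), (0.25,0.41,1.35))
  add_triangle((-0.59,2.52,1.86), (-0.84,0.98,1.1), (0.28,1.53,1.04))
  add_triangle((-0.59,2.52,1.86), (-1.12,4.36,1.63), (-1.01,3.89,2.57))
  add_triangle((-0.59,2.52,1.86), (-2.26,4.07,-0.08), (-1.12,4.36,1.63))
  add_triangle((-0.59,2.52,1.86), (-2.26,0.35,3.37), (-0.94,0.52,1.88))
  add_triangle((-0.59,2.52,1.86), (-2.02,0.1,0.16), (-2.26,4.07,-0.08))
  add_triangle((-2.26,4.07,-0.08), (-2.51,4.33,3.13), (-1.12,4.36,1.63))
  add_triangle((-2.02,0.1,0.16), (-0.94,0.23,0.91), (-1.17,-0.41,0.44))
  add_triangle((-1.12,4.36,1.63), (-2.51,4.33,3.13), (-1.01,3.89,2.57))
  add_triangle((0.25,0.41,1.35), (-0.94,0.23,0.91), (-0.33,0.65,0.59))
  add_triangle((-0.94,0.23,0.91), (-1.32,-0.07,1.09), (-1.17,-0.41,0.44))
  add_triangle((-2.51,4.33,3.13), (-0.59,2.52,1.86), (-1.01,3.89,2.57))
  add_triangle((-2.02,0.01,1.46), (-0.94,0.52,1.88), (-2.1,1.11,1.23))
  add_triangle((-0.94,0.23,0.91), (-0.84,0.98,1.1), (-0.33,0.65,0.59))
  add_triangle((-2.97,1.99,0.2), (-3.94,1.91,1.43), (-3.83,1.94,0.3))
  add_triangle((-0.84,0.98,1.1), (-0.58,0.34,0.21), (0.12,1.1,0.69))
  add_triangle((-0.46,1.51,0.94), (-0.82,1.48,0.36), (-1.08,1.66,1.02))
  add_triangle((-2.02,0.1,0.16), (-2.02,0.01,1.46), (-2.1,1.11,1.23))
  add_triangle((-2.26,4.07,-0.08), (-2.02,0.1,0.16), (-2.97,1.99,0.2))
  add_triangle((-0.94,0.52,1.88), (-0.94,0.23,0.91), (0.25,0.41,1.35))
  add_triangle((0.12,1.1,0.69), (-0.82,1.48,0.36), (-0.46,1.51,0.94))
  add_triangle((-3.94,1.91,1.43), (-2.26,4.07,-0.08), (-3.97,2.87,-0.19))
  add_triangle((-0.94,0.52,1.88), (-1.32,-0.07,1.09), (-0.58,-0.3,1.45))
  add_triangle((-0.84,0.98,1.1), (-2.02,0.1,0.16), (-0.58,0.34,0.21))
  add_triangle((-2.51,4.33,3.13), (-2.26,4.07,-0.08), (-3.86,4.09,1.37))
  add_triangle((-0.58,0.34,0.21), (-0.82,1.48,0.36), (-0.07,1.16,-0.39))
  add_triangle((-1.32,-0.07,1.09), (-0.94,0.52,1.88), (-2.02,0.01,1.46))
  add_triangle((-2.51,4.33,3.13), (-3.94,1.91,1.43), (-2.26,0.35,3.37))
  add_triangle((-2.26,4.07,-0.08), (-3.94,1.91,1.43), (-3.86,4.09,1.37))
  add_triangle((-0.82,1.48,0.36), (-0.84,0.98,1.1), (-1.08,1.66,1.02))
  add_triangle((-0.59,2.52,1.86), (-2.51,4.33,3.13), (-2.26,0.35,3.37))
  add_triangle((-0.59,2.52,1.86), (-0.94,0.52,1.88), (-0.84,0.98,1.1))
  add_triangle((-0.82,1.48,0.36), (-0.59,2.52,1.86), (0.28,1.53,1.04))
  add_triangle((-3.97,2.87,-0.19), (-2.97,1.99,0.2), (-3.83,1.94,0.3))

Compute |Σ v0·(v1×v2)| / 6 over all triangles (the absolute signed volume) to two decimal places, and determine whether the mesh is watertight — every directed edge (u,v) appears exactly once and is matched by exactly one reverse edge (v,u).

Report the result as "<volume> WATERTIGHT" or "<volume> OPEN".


21.54 OPEN

Per-triangle v0·(v1×v2)/6:
  t1: -0.5544
  t2: -0.2886
  t3: +0.0568
  t4: -0.0486
  t5: +0.5875
  t6: -0.3639
  t7: -0.0677
  t8: +0.0294
  t9: +3.2964
  t10: +0.0467
  t11: -0.4420
  t12: +0.6313
  t13: +0.1394
  t14: -0.1075
  t15: +0.1806
  t16: +0.7140
  t17: +0.0726
  t18: +0.1992
  t19: +0.0781
  t20: +0.0536
  t21: -0.7433
  t22: +0.2993
  t23: -2.6335
  t24: +2.9604
  t25: -0.1531
  t26: +1.1214
  t27: -0.1220
  t28: -0.0222
  t29: +0.1865
  t30: +0.4944
  t31: -0.0072
  t32: -0.3458
  t33: -0.0555
  t34: +0.0799
  t35: +0.4725
  t36: +0.1137
  t37: +0.0007
  t38: +0.0638
  t39: +2.6265
  t40: +0.1871
  t41: -0.0565
  t42: +3.3613
  t43: +0.0469
  t44: +0.0545
  t45: +6.2990
  t46: +1.2512
  t47: +0.0111
  t48: +2.0158
  t49: -0.2542
  t50: +0.2141
  t51: -0.1374
Σ = +21.5425 → |volume| = 21.54

Directed edges: 153 total; 9 unmatched, e.g. (-2.26,0.35,3.37)→(-2.02,0.1,0.16) → open.


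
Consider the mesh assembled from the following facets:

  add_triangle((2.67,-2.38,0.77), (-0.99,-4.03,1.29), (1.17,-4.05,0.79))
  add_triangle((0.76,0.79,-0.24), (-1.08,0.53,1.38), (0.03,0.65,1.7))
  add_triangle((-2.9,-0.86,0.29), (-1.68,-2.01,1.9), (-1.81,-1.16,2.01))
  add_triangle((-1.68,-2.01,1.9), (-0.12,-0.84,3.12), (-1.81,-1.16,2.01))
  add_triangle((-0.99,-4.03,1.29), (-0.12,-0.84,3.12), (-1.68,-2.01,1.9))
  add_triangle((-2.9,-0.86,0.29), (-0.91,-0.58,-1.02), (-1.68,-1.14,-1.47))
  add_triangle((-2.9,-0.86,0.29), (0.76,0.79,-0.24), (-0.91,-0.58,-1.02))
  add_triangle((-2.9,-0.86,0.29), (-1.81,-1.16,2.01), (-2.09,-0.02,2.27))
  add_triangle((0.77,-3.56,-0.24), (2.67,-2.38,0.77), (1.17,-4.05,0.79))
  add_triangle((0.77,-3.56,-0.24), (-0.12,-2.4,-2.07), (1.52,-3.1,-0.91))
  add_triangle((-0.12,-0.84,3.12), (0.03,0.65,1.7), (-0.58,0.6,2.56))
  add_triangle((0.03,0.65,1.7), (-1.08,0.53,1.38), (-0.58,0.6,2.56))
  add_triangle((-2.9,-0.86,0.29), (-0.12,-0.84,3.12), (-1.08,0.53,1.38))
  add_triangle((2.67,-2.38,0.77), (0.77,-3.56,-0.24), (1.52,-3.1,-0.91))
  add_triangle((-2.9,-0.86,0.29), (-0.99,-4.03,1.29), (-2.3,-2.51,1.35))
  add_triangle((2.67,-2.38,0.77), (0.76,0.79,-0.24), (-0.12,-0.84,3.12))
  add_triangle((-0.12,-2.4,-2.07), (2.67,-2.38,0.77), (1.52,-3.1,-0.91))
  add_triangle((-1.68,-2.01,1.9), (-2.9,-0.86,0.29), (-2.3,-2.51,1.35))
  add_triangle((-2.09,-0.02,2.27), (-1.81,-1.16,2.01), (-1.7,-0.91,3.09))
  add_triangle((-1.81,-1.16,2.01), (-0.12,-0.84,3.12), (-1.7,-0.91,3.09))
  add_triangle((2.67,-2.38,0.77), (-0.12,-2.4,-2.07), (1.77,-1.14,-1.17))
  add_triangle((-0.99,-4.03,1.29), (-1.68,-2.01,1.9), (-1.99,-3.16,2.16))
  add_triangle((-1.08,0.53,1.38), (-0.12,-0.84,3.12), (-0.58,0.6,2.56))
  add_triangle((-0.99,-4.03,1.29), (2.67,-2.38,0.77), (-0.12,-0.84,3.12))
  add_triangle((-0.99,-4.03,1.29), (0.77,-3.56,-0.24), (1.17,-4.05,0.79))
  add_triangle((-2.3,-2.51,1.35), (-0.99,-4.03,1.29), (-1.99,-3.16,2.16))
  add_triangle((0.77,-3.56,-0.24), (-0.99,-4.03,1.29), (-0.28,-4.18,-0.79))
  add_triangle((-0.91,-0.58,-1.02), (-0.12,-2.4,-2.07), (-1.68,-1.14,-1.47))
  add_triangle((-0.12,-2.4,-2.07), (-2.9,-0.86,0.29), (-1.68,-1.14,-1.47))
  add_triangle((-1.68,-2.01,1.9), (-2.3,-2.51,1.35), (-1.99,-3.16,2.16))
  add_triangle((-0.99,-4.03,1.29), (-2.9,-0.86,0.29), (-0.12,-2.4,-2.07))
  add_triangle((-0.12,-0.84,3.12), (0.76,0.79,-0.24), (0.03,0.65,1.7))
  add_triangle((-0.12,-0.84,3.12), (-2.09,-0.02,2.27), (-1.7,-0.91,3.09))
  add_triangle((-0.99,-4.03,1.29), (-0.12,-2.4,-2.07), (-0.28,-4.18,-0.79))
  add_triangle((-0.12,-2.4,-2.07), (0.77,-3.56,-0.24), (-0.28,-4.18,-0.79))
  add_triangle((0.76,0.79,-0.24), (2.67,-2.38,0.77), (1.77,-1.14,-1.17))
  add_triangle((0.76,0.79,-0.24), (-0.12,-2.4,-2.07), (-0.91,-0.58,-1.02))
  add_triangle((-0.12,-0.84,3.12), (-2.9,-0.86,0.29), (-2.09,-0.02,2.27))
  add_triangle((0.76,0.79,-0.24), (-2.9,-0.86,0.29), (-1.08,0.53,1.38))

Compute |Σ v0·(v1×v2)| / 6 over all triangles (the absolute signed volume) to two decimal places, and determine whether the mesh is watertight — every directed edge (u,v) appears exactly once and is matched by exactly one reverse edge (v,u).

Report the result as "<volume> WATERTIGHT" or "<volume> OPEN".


40.42 OPEN

Per-triangle v0·(v1×v2)/6:
  t1: +1.1189
  t2: +0.2764
  t3: +0.8147
  t4: +0.8330
  t5: +2.3445
  t6: +0.0991
  t7: +0.3278
  t8: +1.1511
  t9: +1.1971
  t10: +1.2276
  t11: +0.3413
  t12: +0.1190
  t13: +1.7718
  t14: +1.3654
  t15: +0.9704
  t16: +1.8665
  t17: +0.0764
  t18: +0.7118
  t19: +0.4813
  t20: +0.4385
  t21: +2.2712
  t22: +0.1093
  t23: +0.4627
  t24: +6.2322
  t25: +1.4466
  t26: +0.8530
  t27: +1.6585
  t28: +0.1659
  t29: +1.2261
  t30: +0.2791
  t31: +5.1210
  t32: +0.3965
  t33: +0.5674
  t34: +0.7526
  t35: +1.1479
  t36: +1.0079
  t37: +0.4745
  t38: -1.7023
  t39: +0.4145
Σ = +40.4172 → |volume| = 40.42

Directed edges: 117 total; 3 unmatched, e.g. (-0.12,-2.4,-2.07)→(1.77,-1.14,-1.17) → open.


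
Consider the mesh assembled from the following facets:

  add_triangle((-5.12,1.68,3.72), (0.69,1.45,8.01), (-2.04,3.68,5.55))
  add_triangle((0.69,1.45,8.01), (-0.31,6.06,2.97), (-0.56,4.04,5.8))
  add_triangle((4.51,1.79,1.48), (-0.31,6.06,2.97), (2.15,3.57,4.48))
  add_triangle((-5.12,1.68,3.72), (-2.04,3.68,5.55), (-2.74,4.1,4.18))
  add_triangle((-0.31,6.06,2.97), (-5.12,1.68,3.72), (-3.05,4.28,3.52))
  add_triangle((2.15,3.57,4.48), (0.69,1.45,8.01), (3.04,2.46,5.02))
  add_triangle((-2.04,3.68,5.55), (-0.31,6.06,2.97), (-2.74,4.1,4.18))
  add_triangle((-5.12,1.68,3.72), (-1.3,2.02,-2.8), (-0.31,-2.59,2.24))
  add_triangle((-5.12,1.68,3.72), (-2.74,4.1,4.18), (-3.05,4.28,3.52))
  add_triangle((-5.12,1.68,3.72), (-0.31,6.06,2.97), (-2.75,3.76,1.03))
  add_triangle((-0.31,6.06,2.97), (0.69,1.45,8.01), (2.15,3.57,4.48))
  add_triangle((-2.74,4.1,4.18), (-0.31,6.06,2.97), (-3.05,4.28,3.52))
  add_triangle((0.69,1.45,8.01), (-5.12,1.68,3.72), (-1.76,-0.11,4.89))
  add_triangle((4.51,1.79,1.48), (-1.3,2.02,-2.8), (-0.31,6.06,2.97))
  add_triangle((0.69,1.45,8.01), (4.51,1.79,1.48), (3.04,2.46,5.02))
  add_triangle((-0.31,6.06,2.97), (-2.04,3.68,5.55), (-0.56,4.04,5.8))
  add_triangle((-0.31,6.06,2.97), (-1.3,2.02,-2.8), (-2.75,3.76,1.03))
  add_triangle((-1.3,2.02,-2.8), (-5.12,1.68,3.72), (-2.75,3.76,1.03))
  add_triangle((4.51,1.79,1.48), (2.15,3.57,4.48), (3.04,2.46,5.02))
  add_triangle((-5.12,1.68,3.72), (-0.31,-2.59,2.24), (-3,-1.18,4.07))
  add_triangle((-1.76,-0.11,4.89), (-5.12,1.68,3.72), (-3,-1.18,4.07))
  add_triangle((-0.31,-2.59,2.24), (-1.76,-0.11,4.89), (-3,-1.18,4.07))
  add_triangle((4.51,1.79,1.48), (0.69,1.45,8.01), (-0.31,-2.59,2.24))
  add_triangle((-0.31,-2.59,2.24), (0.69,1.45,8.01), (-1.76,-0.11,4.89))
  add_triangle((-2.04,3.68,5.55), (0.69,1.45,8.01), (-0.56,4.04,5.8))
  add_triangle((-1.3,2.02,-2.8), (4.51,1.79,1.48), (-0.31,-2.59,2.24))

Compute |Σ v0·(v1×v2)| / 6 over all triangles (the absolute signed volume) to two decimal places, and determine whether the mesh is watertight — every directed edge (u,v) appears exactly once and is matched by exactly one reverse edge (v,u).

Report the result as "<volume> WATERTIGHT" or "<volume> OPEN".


184.95 WATERTIGHT

Per-triangle v0·(v1×v2)/6:
  t1: +16.0470
  t2: +5.5532
  t3: +11.2695
  t4: +5.4868
  t5: -1.0506
  t6: +5.9511
  t7: +5.5147
  t8: +5.8614
  t9: +2.5642
  t10: +11.6151
  t11: +15.0896
  t12: +2.5715
  t13: +10.1593
  t14: +16.8859
  t15: +3.7774
  t16: +5.8074
  t17: +8.8081
  t18: +7.8149
  t19: +4.6577
  t20: +0.6208
  t21: +5.5608
  t22: +3.6176
  t23: +16.5036
  t24: +8.0545
  t25: +6.2670
  t26: -0.0627
Σ = +184.9459 → |volume| = 184.95

Directed edges: 78 total, each appears once with its reverse present → watertight.


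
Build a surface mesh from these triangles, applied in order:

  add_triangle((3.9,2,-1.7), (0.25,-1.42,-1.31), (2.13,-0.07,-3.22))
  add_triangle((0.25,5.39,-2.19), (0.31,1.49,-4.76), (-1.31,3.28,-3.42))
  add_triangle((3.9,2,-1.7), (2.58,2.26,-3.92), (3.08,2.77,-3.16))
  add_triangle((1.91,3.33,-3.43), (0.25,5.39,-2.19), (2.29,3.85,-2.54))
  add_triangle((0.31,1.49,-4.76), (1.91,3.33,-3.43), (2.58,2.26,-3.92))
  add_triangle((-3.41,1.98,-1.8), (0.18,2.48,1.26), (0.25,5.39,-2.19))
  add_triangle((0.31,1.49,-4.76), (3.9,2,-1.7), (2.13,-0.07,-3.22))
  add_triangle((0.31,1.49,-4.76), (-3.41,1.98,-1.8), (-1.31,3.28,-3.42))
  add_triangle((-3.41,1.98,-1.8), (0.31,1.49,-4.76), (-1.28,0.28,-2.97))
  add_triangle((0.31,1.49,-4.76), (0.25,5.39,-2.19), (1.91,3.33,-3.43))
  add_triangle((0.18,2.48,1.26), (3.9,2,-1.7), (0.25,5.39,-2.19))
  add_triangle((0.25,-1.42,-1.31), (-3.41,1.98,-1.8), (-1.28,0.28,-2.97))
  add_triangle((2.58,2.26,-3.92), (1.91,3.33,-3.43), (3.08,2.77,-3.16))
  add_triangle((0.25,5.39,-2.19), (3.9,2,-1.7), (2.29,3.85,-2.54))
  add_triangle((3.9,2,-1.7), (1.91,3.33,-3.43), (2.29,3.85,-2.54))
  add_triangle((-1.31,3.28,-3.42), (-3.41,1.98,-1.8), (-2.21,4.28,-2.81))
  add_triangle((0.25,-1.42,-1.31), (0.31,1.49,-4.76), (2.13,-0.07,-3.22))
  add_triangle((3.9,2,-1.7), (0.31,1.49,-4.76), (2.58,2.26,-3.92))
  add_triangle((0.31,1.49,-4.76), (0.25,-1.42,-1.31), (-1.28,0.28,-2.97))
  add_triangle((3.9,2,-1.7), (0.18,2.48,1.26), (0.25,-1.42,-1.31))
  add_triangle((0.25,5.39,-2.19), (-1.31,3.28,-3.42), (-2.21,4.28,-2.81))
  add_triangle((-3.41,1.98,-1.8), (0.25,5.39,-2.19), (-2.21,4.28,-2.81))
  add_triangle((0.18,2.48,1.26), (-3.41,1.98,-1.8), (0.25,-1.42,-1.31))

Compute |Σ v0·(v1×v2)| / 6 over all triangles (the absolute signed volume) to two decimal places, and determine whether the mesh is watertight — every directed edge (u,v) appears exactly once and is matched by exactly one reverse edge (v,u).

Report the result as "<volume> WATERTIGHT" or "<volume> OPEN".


64.23 OPEN

Per-triangle v0·(v1×v2)/6:
  t1: +1.3987
  t2: +5.9087
  t3: +1.0563
  t4: +2.4008
  t5: +2.7791
  t6: +7.0755
  t7: +5.4767
  t8: +4.4602
  t9: +3.4738
  t10: +6.1026
  t11: +7.8075
  t12: +1.2827
  t13: +1.0991
  t14: +1.6539
  t15: +2.1618
  t16: +2.2940
  t17: +2.6471
  t18: +0.3981
  t19: +2.2241
  t20: -0.5171
  t21: +3.1095
  t22: +1.2152
  t23: -1.2740
Σ = +64.2343 → |volume| = 64.23

Directed edges: 69 total; 3 unmatched, e.g. (3.08,2.77,-3.16)→(3.9,2,-1.7) → open.


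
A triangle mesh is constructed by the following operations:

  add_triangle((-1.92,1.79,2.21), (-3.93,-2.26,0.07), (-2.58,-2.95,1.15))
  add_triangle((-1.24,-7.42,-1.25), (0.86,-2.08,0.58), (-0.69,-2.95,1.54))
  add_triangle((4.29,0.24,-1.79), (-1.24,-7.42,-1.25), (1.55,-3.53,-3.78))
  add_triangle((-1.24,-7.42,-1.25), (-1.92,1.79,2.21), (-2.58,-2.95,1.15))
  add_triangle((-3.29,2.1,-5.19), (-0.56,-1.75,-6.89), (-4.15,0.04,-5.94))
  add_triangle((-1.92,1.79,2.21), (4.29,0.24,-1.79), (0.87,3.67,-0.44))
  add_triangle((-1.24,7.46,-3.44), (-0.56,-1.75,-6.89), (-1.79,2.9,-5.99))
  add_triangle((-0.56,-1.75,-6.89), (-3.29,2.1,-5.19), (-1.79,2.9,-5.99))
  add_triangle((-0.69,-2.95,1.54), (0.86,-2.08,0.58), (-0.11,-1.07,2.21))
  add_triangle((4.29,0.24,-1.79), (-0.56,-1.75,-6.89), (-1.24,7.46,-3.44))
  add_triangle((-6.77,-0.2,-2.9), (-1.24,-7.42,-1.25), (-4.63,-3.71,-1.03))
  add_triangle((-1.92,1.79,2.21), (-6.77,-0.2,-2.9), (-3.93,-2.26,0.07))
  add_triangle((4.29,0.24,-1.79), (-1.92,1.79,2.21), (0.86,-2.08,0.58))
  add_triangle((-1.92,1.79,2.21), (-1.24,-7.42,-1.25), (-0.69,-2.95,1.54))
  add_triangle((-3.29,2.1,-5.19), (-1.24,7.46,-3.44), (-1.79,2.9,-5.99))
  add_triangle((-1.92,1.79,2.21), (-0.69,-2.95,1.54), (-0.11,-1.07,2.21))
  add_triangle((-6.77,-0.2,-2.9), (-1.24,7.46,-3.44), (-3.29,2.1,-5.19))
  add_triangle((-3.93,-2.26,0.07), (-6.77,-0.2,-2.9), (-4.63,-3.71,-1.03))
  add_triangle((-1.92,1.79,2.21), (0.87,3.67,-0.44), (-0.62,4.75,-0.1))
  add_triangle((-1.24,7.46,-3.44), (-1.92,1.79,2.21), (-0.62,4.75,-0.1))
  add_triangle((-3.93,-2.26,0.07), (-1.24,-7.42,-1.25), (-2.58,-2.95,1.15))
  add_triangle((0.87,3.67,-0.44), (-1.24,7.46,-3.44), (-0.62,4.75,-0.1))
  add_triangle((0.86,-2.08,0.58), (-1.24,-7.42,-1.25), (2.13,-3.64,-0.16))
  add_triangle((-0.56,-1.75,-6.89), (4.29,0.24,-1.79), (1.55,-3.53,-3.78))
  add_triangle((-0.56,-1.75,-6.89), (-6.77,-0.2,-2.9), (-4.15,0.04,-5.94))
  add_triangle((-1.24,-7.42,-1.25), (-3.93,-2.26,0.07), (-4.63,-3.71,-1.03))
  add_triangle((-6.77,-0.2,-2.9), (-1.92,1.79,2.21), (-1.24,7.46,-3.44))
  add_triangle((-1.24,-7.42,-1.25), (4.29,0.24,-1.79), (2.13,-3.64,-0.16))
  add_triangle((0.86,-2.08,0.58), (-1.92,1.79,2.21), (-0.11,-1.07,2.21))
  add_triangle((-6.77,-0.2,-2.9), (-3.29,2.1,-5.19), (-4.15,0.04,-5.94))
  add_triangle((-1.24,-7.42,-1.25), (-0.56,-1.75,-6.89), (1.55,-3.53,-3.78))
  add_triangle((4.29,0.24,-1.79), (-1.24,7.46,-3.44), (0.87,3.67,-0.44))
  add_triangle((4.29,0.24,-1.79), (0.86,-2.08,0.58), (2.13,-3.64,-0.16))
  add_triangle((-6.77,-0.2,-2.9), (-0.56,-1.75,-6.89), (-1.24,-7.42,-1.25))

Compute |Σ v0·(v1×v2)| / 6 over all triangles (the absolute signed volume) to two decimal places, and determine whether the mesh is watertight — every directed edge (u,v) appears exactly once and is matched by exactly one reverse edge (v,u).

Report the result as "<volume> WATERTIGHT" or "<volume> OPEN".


346.60 WATERTIGHT

Per-triangle v0·(v1×v2)/6:
  t1: +4.1826
  t2: +3.2687
  t3: +11.8971
  t4: +0.4058
  t5: +9.2939
  t6: +3.7524
  t7: +7.5948
  t8: +9.4472
  t9: +1.1282
  t10: +43.2133
  t11: +10.8401
  t12: +10.9893
  t13: +3.4174
  t14: +5.1252
  t15: +10.1477
  t16: +2.1158
  t17: +24.7683
  t18: +4.7635
  t19: +1.9162
  t20: +4.8567
  t21: +6.0719
  t22: +3.5826
  t23: +2.4739
  t24: +14.5711
  t25: +9.3612
  t26: +4.0144
  t27: +31.7118
  t28: +8.5804
  t29: -0.2631
  t30: +9.6254
  t31: +18.5072
  t32: +9.8322
  t33: +1.4145
  t34: +53.9955
Σ = +346.6029 → |volume| = 346.60

Directed edges: 102 total, each appears once with its reverse present → watertight.


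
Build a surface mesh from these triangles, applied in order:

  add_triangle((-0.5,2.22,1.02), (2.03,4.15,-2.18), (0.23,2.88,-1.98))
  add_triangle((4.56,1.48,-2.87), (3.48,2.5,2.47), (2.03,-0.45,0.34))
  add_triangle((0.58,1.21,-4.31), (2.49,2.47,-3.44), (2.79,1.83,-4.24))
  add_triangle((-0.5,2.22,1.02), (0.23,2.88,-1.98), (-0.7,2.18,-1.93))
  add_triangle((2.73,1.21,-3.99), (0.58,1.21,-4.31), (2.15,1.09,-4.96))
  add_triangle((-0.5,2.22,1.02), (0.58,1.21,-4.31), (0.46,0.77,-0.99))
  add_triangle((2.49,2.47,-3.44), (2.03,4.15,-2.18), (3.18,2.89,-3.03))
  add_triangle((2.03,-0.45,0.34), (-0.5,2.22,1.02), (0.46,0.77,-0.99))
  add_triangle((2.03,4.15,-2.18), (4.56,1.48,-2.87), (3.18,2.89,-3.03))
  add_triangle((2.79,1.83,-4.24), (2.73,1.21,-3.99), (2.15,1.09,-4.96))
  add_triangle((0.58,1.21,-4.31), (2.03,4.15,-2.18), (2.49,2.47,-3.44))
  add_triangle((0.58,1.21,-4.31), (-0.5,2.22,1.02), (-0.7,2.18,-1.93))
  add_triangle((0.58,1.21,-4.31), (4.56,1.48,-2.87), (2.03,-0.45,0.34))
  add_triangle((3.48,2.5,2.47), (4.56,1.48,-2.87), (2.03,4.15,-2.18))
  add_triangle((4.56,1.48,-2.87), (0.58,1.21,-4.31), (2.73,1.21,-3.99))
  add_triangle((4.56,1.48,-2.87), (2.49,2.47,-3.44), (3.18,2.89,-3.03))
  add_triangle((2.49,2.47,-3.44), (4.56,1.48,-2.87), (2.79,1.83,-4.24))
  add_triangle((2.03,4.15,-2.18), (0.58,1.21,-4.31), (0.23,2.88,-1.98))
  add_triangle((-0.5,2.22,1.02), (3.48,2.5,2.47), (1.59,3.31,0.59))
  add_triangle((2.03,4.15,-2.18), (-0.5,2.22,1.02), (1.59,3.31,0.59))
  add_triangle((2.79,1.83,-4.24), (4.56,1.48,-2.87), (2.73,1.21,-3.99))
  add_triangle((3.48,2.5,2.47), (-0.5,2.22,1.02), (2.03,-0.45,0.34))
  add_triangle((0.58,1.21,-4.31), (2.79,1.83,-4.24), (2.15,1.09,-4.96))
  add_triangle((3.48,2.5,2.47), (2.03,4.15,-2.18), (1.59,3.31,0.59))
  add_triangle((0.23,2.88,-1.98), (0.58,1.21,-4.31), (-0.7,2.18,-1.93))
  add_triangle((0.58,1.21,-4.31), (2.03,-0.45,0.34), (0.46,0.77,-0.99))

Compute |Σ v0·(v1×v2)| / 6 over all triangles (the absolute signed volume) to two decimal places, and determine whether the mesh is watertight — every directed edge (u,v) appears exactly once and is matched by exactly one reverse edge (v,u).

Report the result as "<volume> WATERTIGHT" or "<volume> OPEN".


Per-triangle v0·(v1×v2)/6:
  t1: +2.2948
  t2: +5.6123
  t3: +1.4668
  t4: +1.2085
  t5: -0.5722
  t6: -0.7165
  t7: +1.2772
  t8: -1.0871
  t9: +1.4549
  t10: +0.4807
  t11: +3.2752
  t12: -1.3010
  t13: +2.0684
  t14: +13.3048
  t15: -0.7929
  t16: +1.3454
  t17: +1.8215
  t18: +2.9919
  t19: +2.5343
  t20: +2.5105
  t21: +0.9846
  t22: -0.1250
  t23: +1.1634
  t24: +3.7117
  t25: +1.5594
  t26: -0.8169
Σ = +45.6545 → |volume| = 45.65

Directed edges: 78 total, each appears once with its reverse present → watertight.

45.65 WATERTIGHT


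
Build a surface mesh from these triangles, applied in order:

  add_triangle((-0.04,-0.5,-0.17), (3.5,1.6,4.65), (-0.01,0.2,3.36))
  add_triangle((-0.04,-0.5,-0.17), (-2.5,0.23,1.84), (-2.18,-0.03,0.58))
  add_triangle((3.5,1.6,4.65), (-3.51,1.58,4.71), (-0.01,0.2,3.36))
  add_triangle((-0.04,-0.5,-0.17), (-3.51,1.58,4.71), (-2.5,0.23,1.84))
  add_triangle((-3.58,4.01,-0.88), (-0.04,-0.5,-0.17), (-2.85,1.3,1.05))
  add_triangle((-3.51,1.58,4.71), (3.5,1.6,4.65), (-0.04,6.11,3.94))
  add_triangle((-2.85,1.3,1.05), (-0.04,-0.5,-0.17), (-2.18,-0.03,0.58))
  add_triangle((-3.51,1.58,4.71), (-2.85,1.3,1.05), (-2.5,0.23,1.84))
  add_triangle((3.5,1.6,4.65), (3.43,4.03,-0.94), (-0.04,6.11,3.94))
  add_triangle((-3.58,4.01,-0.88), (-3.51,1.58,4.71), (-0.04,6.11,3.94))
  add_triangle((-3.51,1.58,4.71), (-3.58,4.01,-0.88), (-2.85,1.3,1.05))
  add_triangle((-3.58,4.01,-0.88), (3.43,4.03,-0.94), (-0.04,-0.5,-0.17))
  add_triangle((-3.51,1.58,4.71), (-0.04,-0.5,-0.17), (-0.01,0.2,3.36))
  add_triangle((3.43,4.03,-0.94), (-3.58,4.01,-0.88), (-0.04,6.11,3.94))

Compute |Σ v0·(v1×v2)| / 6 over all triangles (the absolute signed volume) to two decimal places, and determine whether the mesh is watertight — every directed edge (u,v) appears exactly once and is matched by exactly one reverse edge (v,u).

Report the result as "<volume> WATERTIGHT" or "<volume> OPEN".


117.22 OPEN

Per-triangle v0·(v1×v2)/6:
  t1: +0.9339
  t2: +0.1958
  t3: +5.1479
  t4: +0.3418
  t5: +0.7499
  t6: +26.0900
  t7: +0.0350
  t8: +1.4683
  t9: +25.3857
  t10: +25.7095
  t11: +3.8359
  t12: +1.3319
  t13: +0.9885
  t14: +25.0051
Σ = +117.2194 → |volume| = 117.22

Directed edges: 42 total; 6 unmatched, e.g. (-0.04,-0.5,-0.17)→(3.5,1.6,4.65) → open.


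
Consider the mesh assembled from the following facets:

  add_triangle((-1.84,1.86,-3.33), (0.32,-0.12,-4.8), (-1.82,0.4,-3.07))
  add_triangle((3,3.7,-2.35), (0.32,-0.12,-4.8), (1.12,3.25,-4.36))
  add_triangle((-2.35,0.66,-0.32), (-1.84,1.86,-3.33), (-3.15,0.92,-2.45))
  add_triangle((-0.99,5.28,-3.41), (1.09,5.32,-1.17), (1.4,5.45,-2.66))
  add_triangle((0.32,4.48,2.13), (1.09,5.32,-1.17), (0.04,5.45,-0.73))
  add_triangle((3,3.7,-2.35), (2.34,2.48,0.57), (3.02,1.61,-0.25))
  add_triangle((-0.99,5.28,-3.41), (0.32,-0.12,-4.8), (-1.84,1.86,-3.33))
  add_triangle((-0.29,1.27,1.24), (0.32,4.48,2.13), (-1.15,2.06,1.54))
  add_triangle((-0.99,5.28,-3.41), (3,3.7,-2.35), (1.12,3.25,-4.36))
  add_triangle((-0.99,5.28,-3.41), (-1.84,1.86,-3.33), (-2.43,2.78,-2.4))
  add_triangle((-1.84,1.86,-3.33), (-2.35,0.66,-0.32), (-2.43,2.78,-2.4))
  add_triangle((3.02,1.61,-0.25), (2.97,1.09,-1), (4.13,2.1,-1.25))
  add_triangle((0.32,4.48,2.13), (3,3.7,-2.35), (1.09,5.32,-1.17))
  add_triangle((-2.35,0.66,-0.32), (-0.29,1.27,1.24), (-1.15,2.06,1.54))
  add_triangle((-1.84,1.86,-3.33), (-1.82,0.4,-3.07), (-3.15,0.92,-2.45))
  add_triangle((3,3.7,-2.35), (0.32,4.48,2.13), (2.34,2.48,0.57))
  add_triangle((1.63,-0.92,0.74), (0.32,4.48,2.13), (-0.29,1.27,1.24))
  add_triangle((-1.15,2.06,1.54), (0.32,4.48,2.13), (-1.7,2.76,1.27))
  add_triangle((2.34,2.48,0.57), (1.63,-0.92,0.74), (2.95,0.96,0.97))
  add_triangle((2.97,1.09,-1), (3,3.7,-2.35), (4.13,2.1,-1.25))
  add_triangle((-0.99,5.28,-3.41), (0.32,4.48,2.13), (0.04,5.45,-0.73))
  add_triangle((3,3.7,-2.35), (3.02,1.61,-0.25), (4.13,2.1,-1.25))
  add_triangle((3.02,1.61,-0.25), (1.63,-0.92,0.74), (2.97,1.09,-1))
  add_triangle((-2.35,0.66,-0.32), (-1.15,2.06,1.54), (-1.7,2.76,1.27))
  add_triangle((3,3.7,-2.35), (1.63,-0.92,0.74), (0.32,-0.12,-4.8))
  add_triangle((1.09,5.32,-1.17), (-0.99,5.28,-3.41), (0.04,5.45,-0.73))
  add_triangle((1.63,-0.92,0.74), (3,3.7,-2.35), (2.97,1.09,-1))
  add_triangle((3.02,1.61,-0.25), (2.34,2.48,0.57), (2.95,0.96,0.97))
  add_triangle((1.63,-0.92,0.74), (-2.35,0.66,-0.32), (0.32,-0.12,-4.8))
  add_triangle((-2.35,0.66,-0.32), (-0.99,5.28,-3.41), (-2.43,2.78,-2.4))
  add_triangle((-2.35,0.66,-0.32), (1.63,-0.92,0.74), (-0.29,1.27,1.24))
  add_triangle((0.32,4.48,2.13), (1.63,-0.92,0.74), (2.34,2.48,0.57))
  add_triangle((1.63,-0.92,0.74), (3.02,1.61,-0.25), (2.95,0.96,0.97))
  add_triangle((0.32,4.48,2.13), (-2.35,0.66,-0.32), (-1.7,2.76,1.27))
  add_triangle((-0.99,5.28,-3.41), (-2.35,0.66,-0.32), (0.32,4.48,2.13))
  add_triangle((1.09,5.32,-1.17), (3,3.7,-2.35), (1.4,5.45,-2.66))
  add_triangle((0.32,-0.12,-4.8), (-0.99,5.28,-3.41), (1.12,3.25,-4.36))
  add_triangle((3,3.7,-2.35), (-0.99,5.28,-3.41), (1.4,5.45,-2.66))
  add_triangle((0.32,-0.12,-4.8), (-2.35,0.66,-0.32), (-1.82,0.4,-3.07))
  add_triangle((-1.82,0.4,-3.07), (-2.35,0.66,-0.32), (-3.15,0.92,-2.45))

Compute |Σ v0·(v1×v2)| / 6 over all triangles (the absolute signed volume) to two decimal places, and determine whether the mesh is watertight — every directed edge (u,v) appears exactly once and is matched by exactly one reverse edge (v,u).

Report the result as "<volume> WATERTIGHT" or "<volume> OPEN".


Per-triangle v0·(v1×v2)/6:
  t1: +2.3611
  t2: +5.1468
  t3: +1.0207
  t4: +3.2496
  t5: +2.7255
  t6: +2.1113
  t7: +6.9581
  t8: +0.4568
  t9: +7.4098
  t10: +2.7823
  t11: +1.4413
  t12: +0.1869
  t13: +5.3782
  t14: +0.0807
  t15: +1.2799
  t16: +5.3918
  t17: +1.1402
  t18: +0.8350
  t19: +0.0302
  t20: +0.5684
  t21: +1.8462
  t22: +1.0678
  t23: +0.8963
  t24: +0.4952
  t25: +7.1845
  t26: +3.0075
  t27: -0.6511
  t28: +0.9888
  t29: +0.8830
  t30: +1.3629
  t31: +0.4728
  t32: +2.6727
  t33: +0.8235
  t34: +0.8222
  t35: +9.9497
  t36: +2.5190
  t37: +6.8309
  t38: +2.7104
  t39: -0.1776
  t40: +0.1270
Σ = +94.3862 → |volume| = 94.39

Directed edges: 120 total, each appears once with its reverse present → watertight.

94.39 WATERTIGHT


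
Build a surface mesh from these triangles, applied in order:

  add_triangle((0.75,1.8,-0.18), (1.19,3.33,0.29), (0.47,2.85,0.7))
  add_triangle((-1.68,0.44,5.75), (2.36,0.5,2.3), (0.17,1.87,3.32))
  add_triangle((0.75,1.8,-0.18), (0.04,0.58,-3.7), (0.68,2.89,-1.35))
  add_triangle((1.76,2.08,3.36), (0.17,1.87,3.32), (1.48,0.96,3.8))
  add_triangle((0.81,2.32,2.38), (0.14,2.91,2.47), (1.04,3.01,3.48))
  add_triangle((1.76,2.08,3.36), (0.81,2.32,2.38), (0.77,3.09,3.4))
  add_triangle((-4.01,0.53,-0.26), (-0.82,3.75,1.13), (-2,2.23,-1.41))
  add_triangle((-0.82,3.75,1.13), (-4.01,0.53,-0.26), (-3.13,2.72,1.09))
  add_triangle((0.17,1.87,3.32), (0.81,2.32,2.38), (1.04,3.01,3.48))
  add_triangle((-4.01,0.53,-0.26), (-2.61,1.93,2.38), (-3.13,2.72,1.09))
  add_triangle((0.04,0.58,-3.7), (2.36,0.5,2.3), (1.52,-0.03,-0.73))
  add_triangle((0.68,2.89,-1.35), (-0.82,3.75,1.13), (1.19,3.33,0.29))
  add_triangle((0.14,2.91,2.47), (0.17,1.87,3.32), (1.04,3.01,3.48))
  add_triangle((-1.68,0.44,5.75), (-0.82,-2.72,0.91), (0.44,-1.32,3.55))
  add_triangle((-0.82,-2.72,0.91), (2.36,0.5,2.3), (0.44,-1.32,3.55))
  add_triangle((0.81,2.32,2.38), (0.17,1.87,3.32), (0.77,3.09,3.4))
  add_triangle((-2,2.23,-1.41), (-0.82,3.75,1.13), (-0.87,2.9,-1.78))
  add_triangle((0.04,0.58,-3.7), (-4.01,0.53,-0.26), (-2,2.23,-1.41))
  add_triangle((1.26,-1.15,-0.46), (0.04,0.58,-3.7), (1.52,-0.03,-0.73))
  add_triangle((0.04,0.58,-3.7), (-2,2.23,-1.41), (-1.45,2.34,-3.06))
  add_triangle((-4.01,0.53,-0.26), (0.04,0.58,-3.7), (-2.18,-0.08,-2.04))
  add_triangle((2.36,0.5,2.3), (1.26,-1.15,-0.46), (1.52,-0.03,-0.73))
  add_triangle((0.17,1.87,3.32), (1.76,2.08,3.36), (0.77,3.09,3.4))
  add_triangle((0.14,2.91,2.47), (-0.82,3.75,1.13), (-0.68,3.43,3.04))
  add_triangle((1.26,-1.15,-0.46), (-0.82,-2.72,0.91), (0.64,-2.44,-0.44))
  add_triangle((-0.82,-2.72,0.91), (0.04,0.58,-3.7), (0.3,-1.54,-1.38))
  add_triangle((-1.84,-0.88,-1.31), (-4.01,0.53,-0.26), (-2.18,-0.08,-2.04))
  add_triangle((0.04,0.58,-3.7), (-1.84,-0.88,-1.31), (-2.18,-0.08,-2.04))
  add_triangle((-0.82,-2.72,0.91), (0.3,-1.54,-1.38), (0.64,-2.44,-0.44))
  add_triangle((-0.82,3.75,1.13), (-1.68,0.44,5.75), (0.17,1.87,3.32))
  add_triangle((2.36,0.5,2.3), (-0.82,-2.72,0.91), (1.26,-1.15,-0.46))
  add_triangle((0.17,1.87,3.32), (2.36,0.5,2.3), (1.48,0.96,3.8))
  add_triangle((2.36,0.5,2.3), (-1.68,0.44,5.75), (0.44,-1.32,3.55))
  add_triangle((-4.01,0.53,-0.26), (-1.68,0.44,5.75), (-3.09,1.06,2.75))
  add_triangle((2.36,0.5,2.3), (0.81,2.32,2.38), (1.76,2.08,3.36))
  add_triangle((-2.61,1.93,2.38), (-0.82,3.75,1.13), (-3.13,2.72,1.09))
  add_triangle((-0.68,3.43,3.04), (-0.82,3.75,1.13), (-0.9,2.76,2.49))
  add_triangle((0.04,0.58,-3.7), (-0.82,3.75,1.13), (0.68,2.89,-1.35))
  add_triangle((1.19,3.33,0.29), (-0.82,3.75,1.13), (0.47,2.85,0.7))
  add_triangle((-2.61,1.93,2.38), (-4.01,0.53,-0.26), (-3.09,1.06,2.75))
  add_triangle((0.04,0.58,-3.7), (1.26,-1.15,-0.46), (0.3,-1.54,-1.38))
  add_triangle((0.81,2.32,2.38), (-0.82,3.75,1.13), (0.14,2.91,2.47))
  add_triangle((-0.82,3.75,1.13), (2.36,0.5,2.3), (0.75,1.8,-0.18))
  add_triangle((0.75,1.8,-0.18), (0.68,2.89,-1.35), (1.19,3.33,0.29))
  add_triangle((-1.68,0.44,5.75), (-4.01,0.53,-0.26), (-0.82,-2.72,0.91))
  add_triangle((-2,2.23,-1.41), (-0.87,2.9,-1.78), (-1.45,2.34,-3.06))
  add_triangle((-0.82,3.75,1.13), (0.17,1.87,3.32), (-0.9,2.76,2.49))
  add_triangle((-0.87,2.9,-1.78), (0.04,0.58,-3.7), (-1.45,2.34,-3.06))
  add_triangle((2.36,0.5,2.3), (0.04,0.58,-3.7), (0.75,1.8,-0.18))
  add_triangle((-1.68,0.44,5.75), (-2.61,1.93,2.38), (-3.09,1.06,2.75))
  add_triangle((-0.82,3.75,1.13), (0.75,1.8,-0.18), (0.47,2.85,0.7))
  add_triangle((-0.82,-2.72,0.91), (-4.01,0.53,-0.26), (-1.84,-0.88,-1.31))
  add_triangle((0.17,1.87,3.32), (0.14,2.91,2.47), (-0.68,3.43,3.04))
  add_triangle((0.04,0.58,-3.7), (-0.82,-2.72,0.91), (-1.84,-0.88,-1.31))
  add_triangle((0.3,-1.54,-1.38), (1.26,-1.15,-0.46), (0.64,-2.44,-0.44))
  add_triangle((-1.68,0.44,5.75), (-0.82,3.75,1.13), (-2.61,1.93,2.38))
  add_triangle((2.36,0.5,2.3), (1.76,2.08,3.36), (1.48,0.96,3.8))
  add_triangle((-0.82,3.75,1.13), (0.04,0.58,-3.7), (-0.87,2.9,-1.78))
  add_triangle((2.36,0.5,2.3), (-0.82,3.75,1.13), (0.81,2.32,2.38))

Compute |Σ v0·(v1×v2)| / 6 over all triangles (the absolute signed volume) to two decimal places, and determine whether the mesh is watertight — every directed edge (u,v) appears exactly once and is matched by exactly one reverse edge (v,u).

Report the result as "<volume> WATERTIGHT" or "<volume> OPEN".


Per-triangle v0·(v1×v2)/6:
  t1: -0.0757
  t2: +4.3414
  t3: +0.5085
  t4: +1.1705
  t5: +0.1350
  t6: +0.2384
  t7: +4.6704
  t8: +1.3231
  t9: -0.0673
  t10: +2.5597
  t11: +1.0148
  t12: +2.0775
  t13: +0.7164
  t14: +4.7944
  t15: +2.1759
  t16: -0.1244
  t17: +2.2016
  t18: +4.3633
  t19: +1.0278
  t20: +0.4745
  t21: +1.6537
  t22: +0.9987
  t23: +0.9706
  t24: +0.9038
  t25: +0.3883
  t26: +1.3306
  t27: +1.1323
  t28: +1.0167
  t29: +0.7466
  t30: +4.7610
  t31: +2.6431
  t32: -0.8987
  t33: +5.0835
  t34: +2.1217
  t35: +0.3218
  t36: +2.4799
  t37: +0.4444
  t38: +2.9456
  t39: +0.2971
  t40: +2.0153
  t41: +1.1444
  t42: +0.4961
  t43: +2.6511
  t44: +0.1608
  t45: +11.2154
  t46: +1.0297
  t47: -1.1108
  t48: +1.3769
  t49: +2.2087
  t50: +2.2712
  t51: -0.3801
  t52: +2.9738
  t53: +0.7151
  t54: +2.4047
  t55: +0.4403
  t56: +5.9015
  t57: +1.1649
  t58: +0.8479
  t59: +0.8246
Σ = +101.2182 → |volume| = 101.22

Directed edges: 177 total; 3 unmatched, e.g. (-0.9,2.76,2.49)→(-0.68,3.43,3.04) → open.

101.22 OPEN
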